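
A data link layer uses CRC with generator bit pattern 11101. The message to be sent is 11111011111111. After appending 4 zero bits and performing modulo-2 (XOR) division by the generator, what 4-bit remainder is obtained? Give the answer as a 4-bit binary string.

Append 4 zeros: 111110111111110000. Divide by 11101 (XOR where the leading bit is 1):
  pos 0: 11111 XOR 11101 = 00010
  pos 3: 10011 XOR 11101 = 01110
  pos 4: 11101 XOR 11101 = 00000
  pos 9: 11111 XOR 11101 = 00010
  pos 12: 10000 XOR 11101 = 01101
  pos 13: 11010 XOR 11101 = 00111
Remainder (last 4 bits) = 0111. This is the CRC / FCS.

0111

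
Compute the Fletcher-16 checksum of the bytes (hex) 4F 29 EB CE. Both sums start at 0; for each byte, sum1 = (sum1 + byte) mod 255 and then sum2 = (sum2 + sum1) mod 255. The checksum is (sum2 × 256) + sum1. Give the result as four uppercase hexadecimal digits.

Running sums (mod 255):
  after byte 0 (4F): sum1=79, sum2=79
  after byte 1 (29): sum1=120, sum2=199
  after byte 2 (EB): sum1=100, sum2=44
  after byte 3 (CE): sum1=51, sum2=95
Checksum = sum2·256 + sum1 = 95·256 + 51 = 24371 = 0x5F33.

5F33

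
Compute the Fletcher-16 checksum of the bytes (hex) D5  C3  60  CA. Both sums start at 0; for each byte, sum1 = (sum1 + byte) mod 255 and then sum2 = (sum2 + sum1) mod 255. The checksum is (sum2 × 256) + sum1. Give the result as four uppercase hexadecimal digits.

2EC4

Running sums (mod 255):
  after byte 0 (D5): sum1=213, sum2=213
  after byte 1 (C3): sum1=153, sum2=111
  after byte 2 (60): sum1=249, sum2=105
  after byte 3 (CA): sum1=196, sum2=46
Checksum = sum2·256 + sum1 = 46·256 + 196 = 11972 = 0x2EC4.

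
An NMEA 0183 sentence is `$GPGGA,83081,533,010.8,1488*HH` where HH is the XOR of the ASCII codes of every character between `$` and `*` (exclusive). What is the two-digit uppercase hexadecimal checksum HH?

XOR the ASCII codes of the payload characters:
  'G' = 0x47 → acc = 0x47
  'P' = 0x50 → acc = 0x17
  'G' = 0x47 → acc = 0x50
  'G' = 0x47 → acc = 0x17
  'A' = 0x41 → acc = 0x56
  ',' = 0x2C → acc = 0x7A
  '8' = 0x38 → acc = 0x42
  '3' = 0x33 → acc = 0x71
  '0' = 0x30 → acc = 0x41
  '8' = 0x38 → acc = 0x79
  '1' = 0x31 → acc = 0x48
  ',' = 0x2C → acc = 0x64
  '5' = 0x35 → acc = 0x51
  '3' = 0x33 → acc = 0x62
  '3' = 0x33 → acc = 0x51
  ',' = 0x2C → acc = 0x7D
  '0' = 0x30 → acc = 0x4D
  '1' = 0x31 → acc = 0x7C
  '0' = 0x30 → acc = 0x4C
  '.' = 0x2E → acc = 0x62
  '8' = 0x38 → acc = 0x5A
  ',' = 0x2C → acc = 0x76
  '1' = 0x31 → acc = 0x47
  '4' = 0x34 → acc = 0x73
  '8' = 0x38 → acc = 0x4B
  '8' = 0x38 → acc = 0x73
Checksum = 0x73.

73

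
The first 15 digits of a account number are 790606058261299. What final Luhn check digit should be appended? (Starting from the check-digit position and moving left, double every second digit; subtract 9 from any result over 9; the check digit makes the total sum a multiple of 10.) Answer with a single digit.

Partial digits right→left: 9 9 2 1 6 2 8 5 0 6 0 6 0 9 7
Double every second digit counting from the check-digit position (so the 1st, 3rd, 5th, ... of the partial from the right).
  doubled (with −9 where >9): 9 4 3 7 0 0 0 5 → sum 28
  kept as-is: 9 1 2 5 6 6 9 → sum 38
Total = 28 + 38 = 66.
Check digit = (10 − (66 mod 10)) mod 10 = 4.

4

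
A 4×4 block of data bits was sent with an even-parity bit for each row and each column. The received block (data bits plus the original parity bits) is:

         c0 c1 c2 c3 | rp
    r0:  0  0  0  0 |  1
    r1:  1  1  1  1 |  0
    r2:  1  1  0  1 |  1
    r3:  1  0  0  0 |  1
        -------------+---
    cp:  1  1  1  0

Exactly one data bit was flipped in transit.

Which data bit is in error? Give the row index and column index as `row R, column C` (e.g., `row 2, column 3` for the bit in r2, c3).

Recompute each row's even parity and compare to rp:
  r0: data parity 0, sent rp 1 → mismatch
  r1: data parity 0, sent rp 0 → ok
  r2: data parity 1, sent rp 1 → ok
  r3: data parity 1, sent rp 1 → ok
Recompute each column's even parity and compare to cp:
  c0: data parity 1, sent cp 1 → ok
  c1: data parity 0, sent cp 1 → mismatch
  c2: data parity 1, sent cp 1 → ok
  c3: data parity 0, sent cp 0 → ok
Exactly one row (r0) and one column (c1) fail → the flipped bit is at their intersection.

row 0, column 1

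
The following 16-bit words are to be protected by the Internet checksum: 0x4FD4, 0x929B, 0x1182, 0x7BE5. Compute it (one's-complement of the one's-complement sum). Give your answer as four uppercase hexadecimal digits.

9028

One's-complement addition (fold any carry out of bit 15 back into bit 0):
  0x4FD4 + 0x929B = 0x0E26F
  0xE26F + 0x1182 = 0x0F3F1
  0xF3F1 + 0x7BE5 = 0x16FD6 → wrap carry → 0x6FD7
One's-complement sum = 0x6FD7.
Checksum = ~0x6FD7 & 0xFFFF = 0x9028.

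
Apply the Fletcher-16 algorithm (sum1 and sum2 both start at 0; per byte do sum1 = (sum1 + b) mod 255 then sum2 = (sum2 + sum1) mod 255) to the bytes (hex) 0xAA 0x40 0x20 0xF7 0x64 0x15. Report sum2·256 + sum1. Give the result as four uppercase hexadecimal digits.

877C

Running sums (mod 255):
  after byte 0 (0xAA): sum1=170, sum2=170
  after byte 1 (0x40): sum1=234, sum2=149
  after byte 2 (0x20): sum1=11, sum2=160
  after byte 3 (0xF7): sum1=3, sum2=163
  after byte 4 (0x64): sum1=103, sum2=11
  after byte 5 (0x15): sum1=124, sum2=135
Checksum = sum2·256 + sum1 = 135·256 + 124 = 34684 = 0x877C.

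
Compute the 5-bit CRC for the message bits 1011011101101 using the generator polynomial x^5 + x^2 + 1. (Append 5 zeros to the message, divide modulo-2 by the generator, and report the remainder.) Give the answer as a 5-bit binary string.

Append 5 zeros: 101101110110100000. Divide by 100101 (XOR where the leading bit is 1):
  pos 0: 101101 XOR 100101 = 001000
  pos 2: 100011 XOR 100101 = 000110
  pos 5: 110011 XOR 100101 = 010110
  pos 6: 101100 XOR 100101 = 001001
  pos 8: 100110 XOR 100101 = 000011
  pos 12: 110000 XOR 100101 = 010101
Remainder (last 5 bits) = 10101. This is the CRC / FCS.

10101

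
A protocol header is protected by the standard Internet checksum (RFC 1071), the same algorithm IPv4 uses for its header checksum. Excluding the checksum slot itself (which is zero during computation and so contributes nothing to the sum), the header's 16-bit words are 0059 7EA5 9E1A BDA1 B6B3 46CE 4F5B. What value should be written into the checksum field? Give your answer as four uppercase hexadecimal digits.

One's-complement addition (fold any carry out of bit 15 back into bit 0):
  0x0059 + 0x7EA5 = 0x07EFE
  0x7EFE + 0x9E1A = 0x11D18 → wrap carry → 0x1D19
  0x1D19 + 0xBDA1 = 0x0DABA
  0xDABA + 0xB6B3 = 0x1916D → wrap carry → 0x916E
  0x916E + 0x46CE = 0x0D83C
  0xD83C + 0x4F5B = 0x12797 → wrap carry → 0x2798
One's-complement sum = 0x2798.
Checksum = ~0x2798 & 0xFFFF = 0xD867.

D867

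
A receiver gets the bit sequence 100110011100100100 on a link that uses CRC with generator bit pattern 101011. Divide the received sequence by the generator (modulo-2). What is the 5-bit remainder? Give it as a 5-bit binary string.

00000

Modulo-2 division of 100110011100100100 by 101011:
  pos 0: 100110 XOR 101011 = 001101
  pos 2: 110101 XOR 101011 = 011110
  pos 3: 111101 XOR 101011 = 010110
  pos 4: 101101 XOR 101011 = 000110
  pos 7: 110001 XOR 101011 = 011010
  pos 8: 110100 XOR 101011 = 011111
  pos 9: 111110 XOR 101011 = 010101
  pos 10: 101011 XOR 101011 = 000000
Remainder = 00000 (zero — the frame passes the CRC check).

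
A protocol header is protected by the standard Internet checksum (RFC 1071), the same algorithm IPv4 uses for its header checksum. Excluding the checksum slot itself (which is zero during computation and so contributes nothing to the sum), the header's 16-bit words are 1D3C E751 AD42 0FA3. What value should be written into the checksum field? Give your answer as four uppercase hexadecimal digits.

One's-complement addition (fold any carry out of bit 15 back into bit 0):
  0x1D3C + 0xE751 = 0x1048D → wrap carry → 0x048E
  0x048E + 0xAD42 = 0x0B1D0
  0xB1D0 + 0x0FA3 = 0x0C173
One's-complement sum = 0xC173.
Checksum = ~0xC173 & 0xFFFF = 0x3E8C.

3E8C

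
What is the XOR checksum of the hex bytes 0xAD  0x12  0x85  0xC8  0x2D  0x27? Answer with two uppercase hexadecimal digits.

F8

XOR the bytes together:
  start with 0xAD
  0xAD ⊕ 0x12 = 0xBF
  0xBF ⊕ 0x85 = 0x3A
  0x3A ⊕ 0xC8 = 0xF2
  0xF2 ⊕ 0x2D = 0xDF
  0xDF ⊕ 0x27 = 0xF8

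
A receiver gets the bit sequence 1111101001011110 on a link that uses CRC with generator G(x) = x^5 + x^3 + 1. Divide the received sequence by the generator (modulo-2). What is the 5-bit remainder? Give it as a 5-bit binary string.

Modulo-2 division of 1111101001011110 by 101001:
  pos 0: 111110 XOR 101001 = 010111
  pos 1: 101111 XOR 101001 = 000110
  pos 4: 110001 XOR 101001 = 011000
  pos 5: 110000 XOR 101001 = 011001
  pos 6: 110011 XOR 101001 = 011010
  pos 7: 110101 XOR 101001 = 011100
  pos 8: 111001 XOR 101001 = 010000
  pos 9: 100001 XOR 101001 = 001000
Remainder = 10000 (nonzero — an error is detected).

10000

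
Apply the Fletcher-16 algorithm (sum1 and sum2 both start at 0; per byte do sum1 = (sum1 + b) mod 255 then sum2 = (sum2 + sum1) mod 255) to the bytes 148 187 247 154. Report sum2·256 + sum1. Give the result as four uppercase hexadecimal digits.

Running sums (mod 255):
  after byte 0 (148): sum1=148, sum2=148
  after byte 1 (187): sum1=80, sum2=228
  after byte 2 (247): sum1=72, sum2=45
  after byte 3 (154): sum1=226, sum2=16
Checksum = sum2·256 + sum1 = 16·256 + 226 = 4322 = 0x10E2.

10E2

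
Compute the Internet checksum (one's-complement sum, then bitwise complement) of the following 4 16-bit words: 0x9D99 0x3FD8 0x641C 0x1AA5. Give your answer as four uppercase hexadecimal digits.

A3CC

One's-complement addition (fold any carry out of bit 15 back into bit 0):
  0x9D99 + 0x3FD8 = 0x0DD71
  0xDD71 + 0x641C = 0x1418D → wrap carry → 0x418E
  0x418E + 0x1AA5 = 0x05C33
One's-complement sum = 0x5C33.
Checksum = ~0x5C33 & 0xFFFF = 0xA3CC.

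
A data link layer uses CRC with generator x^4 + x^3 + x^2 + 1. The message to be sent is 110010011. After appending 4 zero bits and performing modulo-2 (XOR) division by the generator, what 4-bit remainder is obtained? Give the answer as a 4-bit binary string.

Append 4 zeros: 1100100110000. Divide by 11101 (XOR where the leading bit is 1):
  pos 0: 11001 XOR 11101 = 00100
  pos 2: 10000 XOR 11101 = 01101
  pos 3: 11011 XOR 11101 = 00110
  pos 5: 11010 XOR 11101 = 00111
  pos 7: 11100 XOR 11101 = 00001
Remainder (last 4 bits) = 0010. This is the CRC / FCS.

0010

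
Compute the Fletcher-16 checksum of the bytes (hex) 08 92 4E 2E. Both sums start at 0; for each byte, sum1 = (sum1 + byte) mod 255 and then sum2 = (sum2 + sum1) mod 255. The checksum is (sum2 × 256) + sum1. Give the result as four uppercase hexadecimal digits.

Running sums (mod 255):
  after byte 0 (08): sum1=8, sum2=8
  after byte 1 (92): sum1=154, sum2=162
  after byte 2 (4E): sum1=232, sum2=139
  after byte 3 (2E): sum1=23, sum2=162
Checksum = sum2·256 + sum1 = 162·256 + 23 = 41495 = 0xA217.

A217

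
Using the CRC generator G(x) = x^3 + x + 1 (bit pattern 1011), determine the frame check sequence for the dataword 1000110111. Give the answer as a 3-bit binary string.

110

Append 3 zeros: 1000110111000. Divide by 1011 (XOR where the leading bit is 1):
  pos 0: 1000 XOR 1011 = 0011
  pos 2: 1111 XOR 1011 = 0100
  pos 3: 1000 XOR 1011 = 0011
  pos 5: 1111 XOR 1011 = 0100
  pos 6: 1001 XOR 1011 = 0010
  pos 8: 1000 XOR 1011 = 0011
Remainder (last 3 bits) = 110. This is the CRC / FCS.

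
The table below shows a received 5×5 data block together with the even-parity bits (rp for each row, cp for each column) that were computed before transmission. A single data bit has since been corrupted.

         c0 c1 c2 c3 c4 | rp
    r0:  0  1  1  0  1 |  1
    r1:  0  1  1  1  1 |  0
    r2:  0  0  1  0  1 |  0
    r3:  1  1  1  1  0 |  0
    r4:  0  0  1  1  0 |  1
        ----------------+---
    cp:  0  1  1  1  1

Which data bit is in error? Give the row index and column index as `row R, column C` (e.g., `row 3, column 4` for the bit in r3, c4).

row 4, column 0

Recompute each row's even parity and compare to rp:
  r0: data parity 1, sent rp 1 → ok
  r1: data parity 0, sent rp 0 → ok
  r2: data parity 0, sent rp 0 → ok
  r3: data parity 0, sent rp 0 → ok
  r4: data parity 0, sent rp 1 → mismatch
Recompute each column's even parity and compare to cp:
  c0: data parity 1, sent cp 0 → mismatch
  c1: data parity 1, sent cp 1 → ok
  c2: data parity 1, sent cp 1 → ok
  c3: data parity 1, sent cp 1 → ok
  c4: data parity 1, sent cp 1 → ok
Exactly one row (r4) and one column (c0) fail → the flipped bit is at their intersection.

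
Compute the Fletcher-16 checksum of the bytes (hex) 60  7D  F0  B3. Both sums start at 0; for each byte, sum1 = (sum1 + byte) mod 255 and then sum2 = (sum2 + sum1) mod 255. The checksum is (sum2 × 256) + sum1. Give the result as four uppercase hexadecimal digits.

8F82

Running sums (mod 255):
  after byte 0 (60): sum1=96, sum2=96
  after byte 1 (7D): sum1=221, sum2=62
  after byte 2 (F0): sum1=206, sum2=13
  after byte 3 (B3): sum1=130, sum2=143
Checksum = sum2·256 + sum1 = 143·256 + 130 = 36738 = 0x8F82.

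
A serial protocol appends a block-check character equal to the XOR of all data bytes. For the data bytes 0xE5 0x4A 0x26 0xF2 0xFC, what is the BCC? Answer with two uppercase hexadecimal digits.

XOR the bytes together:
  start with 0xE5
  0xE5 ⊕ 0x4A = 0xAF
  0xAF ⊕ 0x26 = 0x89
  0x89 ⊕ 0xF2 = 0x7B
  0x7B ⊕ 0xFC = 0x87

87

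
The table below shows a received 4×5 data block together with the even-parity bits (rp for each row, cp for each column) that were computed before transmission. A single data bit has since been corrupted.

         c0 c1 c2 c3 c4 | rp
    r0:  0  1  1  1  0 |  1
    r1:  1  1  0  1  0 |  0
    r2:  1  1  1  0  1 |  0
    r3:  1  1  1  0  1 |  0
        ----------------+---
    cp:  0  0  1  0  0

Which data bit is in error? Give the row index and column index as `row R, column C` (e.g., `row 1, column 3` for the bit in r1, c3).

row 1, column 0

Recompute each row's even parity and compare to rp:
  r0: data parity 1, sent rp 1 → ok
  r1: data parity 1, sent rp 0 → mismatch
  r2: data parity 0, sent rp 0 → ok
  r3: data parity 0, sent rp 0 → ok
Recompute each column's even parity and compare to cp:
  c0: data parity 1, sent cp 0 → mismatch
  c1: data parity 0, sent cp 0 → ok
  c2: data parity 1, sent cp 1 → ok
  c3: data parity 0, sent cp 0 → ok
  c4: data parity 0, sent cp 0 → ok
Exactly one row (r1) and one column (c0) fail → the flipped bit is at their intersection.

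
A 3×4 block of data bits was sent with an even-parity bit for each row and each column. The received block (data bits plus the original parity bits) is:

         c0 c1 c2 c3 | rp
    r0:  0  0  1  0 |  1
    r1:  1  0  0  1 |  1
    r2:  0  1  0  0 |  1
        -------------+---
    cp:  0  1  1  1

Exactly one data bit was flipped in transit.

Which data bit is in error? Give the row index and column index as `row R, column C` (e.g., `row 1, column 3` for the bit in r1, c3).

row 1, column 0

Recompute each row's even parity and compare to rp:
  r0: data parity 1, sent rp 1 → ok
  r1: data parity 0, sent rp 1 → mismatch
  r2: data parity 1, sent rp 1 → ok
Recompute each column's even parity and compare to cp:
  c0: data parity 1, sent cp 0 → mismatch
  c1: data parity 1, sent cp 1 → ok
  c2: data parity 1, sent cp 1 → ok
  c3: data parity 1, sent cp 1 → ok
Exactly one row (r1) and one column (c0) fail → the flipped bit is at their intersection.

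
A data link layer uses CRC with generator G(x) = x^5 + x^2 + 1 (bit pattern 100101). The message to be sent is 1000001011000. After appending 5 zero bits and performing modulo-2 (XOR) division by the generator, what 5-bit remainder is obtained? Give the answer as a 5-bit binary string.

00011

Append 5 zeros: 100000101100000000. Divide by 100101 (XOR where the leading bit is 1):
  pos 0: 100000 XOR 100101 = 000101
  pos 3: 101101 XOR 100101 = 001000
  pos 5: 100010 XOR 100101 = 000111
  pos 8: 111000 XOR 100101 = 011101
  pos 9: 111010 XOR 100101 = 011111
  pos 10: 111110 XOR 100101 = 011011
  pos 11: 110110 XOR 100101 = 010011
  pos 12: 100110 XOR 100101 = 000011
Remainder (last 5 bits) = 00011. This is the CRC / FCS.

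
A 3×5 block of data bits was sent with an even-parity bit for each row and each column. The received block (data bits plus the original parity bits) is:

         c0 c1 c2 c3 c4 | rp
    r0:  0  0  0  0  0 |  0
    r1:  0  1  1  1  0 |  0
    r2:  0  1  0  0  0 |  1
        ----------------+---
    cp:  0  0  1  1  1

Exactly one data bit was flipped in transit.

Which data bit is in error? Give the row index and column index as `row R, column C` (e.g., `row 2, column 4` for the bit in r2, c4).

row 1, column 4

Recompute each row's even parity and compare to rp:
  r0: data parity 0, sent rp 0 → ok
  r1: data parity 1, sent rp 0 → mismatch
  r2: data parity 1, sent rp 1 → ok
Recompute each column's even parity and compare to cp:
  c0: data parity 0, sent cp 0 → ok
  c1: data parity 0, sent cp 0 → ok
  c2: data parity 1, sent cp 1 → ok
  c3: data parity 1, sent cp 1 → ok
  c4: data parity 0, sent cp 1 → mismatch
Exactly one row (r1) and one column (c4) fail → the flipped bit is at their intersection.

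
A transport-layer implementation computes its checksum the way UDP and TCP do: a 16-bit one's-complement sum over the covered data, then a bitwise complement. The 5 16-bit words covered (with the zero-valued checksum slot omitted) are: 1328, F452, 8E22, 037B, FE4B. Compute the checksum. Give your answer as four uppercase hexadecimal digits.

One's-complement addition (fold any carry out of bit 15 back into bit 0):
  0x1328 + 0xF452 = 0x1077A → wrap carry → 0x077B
  0x077B + 0x8E22 = 0x0959D
  0x959D + 0x037B = 0x09918
  0x9918 + 0xFE4B = 0x19763 → wrap carry → 0x9764
One's-complement sum = 0x9764.
Checksum = ~0x9764 & 0xFFFF = 0x689B.

689B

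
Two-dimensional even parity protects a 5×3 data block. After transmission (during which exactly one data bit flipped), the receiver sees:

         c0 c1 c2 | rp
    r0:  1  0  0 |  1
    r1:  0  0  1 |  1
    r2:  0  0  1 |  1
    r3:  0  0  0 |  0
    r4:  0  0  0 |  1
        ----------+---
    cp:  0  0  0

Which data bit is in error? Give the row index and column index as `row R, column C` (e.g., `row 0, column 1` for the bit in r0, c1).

row 4, column 0

Recompute each row's even parity and compare to rp:
  r0: data parity 1, sent rp 1 → ok
  r1: data parity 1, sent rp 1 → ok
  r2: data parity 1, sent rp 1 → ok
  r3: data parity 0, sent rp 0 → ok
  r4: data parity 0, sent rp 1 → mismatch
Recompute each column's even parity and compare to cp:
  c0: data parity 1, sent cp 0 → mismatch
  c1: data parity 0, sent cp 0 → ok
  c2: data parity 0, sent cp 0 → ok
Exactly one row (r4) and one column (c0) fail → the flipped bit is at their intersection.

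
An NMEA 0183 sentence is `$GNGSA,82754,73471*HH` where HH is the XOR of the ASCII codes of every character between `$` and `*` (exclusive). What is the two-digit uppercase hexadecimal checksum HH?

56

XOR the ASCII codes of the payload characters:
  'G' = 0x47 → acc = 0x47
  'N' = 0x4E → acc = 0x09
  'G' = 0x47 → acc = 0x4E
  'S' = 0x53 → acc = 0x1D
  'A' = 0x41 → acc = 0x5C
  ',' = 0x2C → acc = 0x70
  '8' = 0x38 → acc = 0x48
  '2' = 0x32 → acc = 0x7A
  '7' = 0x37 → acc = 0x4D
  '5' = 0x35 → acc = 0x78
  '4' = 0x34 → acc = 0x4C
  ',' = 0x2C → acc = 0x60
  '7' = 0x37 → acc = 0x57
  '3' = 0x33 → acc = 0x64
  '4' = 0x34 → acc = 0x50
  '7' = 0x37 → acc = 0x67
  '1' = 0x31 → acc = 0x56
Checksum = 0x56.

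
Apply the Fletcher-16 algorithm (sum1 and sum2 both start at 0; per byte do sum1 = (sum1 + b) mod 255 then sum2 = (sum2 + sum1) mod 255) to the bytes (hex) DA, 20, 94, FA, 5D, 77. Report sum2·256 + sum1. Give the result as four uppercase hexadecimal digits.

375F

Running sums (mod 255):
  after byte 0 (DA): sum1=218, sum2=218
  after byte 1 (20): sum1=250, sum2=213
  after byte 2 (94): sum1=143, sum2=101
  after byte 3 (FA): sum1=138, sum2=239
  after byte 4 (5D): sum1=231, sum2=215
  after byte 5 (77): sum1=95, sum2=55
Checksum = sum2·256 + sum1 = 55·256 + 95 = 14175 = 0x375F.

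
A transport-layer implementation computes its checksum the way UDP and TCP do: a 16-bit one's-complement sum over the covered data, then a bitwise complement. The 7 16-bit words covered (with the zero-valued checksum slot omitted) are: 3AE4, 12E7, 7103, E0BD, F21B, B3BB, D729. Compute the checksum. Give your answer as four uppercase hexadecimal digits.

E371

One's-complement addition (fold any carry out of bit 15 back into bit 0):
  0x3AE4 + 0x12E7 = 0x04DCB
  0x4DCB + 0x7103 = 0x0BECE
  0xBECE + 0xE0BD = 0x19F8B → wrap carry → 0x9F8C
  0x9F8C + 0xF21B = 0x191A7 → wrap carry → 0x91A8
  0x91A8 + 0xB3BB = 0x14563 → wrap carry → 0x4564
  0x4564 + 0xD729 = 0x11C8D → wrap carry → 0x1C8E
One's-complement sum = 0x1C8E.
Checksum = ~0x1C8E & 0xFFFF = 0xE371.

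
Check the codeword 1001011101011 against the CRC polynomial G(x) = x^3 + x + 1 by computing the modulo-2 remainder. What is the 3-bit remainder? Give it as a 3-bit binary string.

Modulo-2 division of 1001011101011 by 1011:
  pos 0: 1001 XOR 1011 = 0010
  pos 2: 1001 XOR 1011 = 0010
  pos 4: 1011 XOR 1011 = 0000
  pos 9: 1011 XOR 1011 = 0000
Remainder = 000 (zero — the frame passes the CRC check).

000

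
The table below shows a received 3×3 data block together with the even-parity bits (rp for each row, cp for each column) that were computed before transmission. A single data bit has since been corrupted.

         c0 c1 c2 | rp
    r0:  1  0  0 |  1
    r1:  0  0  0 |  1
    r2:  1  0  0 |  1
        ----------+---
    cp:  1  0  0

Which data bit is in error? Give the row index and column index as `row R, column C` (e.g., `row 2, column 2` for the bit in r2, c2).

Recompute each row's even parity and compare to rp:
  r0: data parity 1, sent rp 1 → ok
  r1: data parity 0, sent rp 1 → mismatch
  r2: data parity 1, sent rp 1 → ok
Recompute each column's even parity and compare to cp:
  c0: data parity 0, sent cp 1 → mismatch
  c1: data parity 0, sent cp 0 → ok
  c2: data parity 0, sent cp 0 → ok
Exactly one row (r1) and one column (c0) fail → the flipped bit is at their intersection.

row 1, column 0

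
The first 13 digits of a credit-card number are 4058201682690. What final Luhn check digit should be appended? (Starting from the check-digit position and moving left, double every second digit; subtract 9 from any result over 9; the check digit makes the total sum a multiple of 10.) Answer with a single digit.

Partial digits right→left: 0 9 6 2 8 6 1 0 2 8 5 0 4
Double every second digit counting from the check-digit position (so the 1st, 3rd, 5th, ... of the partial from the right).
  doubled (with −9 where >9): 0 3 7 2 4 1 8 → sum 25
  kept as-is: 9 2 6 0 8 0 → sum 25
Total = 25 + 25 = 50.
Check digit = (10 − (50 mod 10)) mod 10 = 0.

0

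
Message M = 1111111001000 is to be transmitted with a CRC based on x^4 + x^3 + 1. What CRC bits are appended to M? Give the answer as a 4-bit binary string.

1010

Append 4 zeros: 11111110010000000. Divide by 11001 (XOR where the leading bit is 1):
  pos 0: 11111 XOR 11001 = 00110
  pos 2: 11011 XOR 11001 = 00010
  pos 5: 10001 XOR 11001 = 01000
  pos 6: 10000 XOR 11001 = 01001
  pos 7: 10010 XOR 11001 = 01011
  pos 8: 10110 XOR 11001 = 01111
  pos 9: 11110 XOR 11001 = 00111
  pos 11: 11100 XOR 11001 = 00101
Remainder (last 4 bits) = 1010. This is the CRC / FCS.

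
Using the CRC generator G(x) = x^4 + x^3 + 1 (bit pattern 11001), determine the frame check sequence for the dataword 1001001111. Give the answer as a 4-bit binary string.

Append 4 zeros: 10010011110000. Divide by 11001 (XOR where the leading bit is 1):
  pos 0: 10010 XOR 11001 = 01011
  pos 1: 10110 XOR 11001 = 01111
  pos 2: 11111 XOR 11001 = 00110
  pos 4: 11011 XOR 11001 = 00010
  pos 7: 10100 XOR 11001 = 01101
  pos 8: 11010 XOR 11001 = 00011
Remainder (last 4 bits) = 0110. This is the CRC / FCS.

0110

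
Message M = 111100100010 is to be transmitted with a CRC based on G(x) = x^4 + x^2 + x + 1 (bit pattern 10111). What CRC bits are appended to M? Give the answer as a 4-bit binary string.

1100

Append 4 zeros: 1111001000100000. Divide by 10111 (XOR where the leading bit is 1):
  pos 0: 11110 XOR 10111 = 01001
  pos 1: 10010 XOR 10111 = 00101
  pos 3: 10110 XOR 10111 = 00001
  pos 7: 10010 XOR 10111 = 00101
  pos 9: 10100 XOR 10111 = 00011
Remainder (last 4 bits) = 1100. This is the CRC / FCS.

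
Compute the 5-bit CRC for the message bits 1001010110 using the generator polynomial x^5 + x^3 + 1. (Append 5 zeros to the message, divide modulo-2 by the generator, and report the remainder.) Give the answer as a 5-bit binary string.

Append 5 zeros: 100101011000000. Divide by 101001 (XOR where the leading bit is 1):
  pos 0: 100101 XOR 101001 = 001100
  pos 2: 110001 XOR 101001 = 011000
  pos 3: 110001 XOR 101001 = 011000
  pos 4: 110000 XOR 101001 = 011001
  pos 5: 110010 XOR 101001 = 011011
  pos 6: 110110 XOR 101001 = 011111
  pos 7: 111110 XOR 101001 = 010111
  pos 8: 101110 XOR 101001 = 000111
Remainder (last 5 bits) = 01110. This is the CRC / FCS.

01110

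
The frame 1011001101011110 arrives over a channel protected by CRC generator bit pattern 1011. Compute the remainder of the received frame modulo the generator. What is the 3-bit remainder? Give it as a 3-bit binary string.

000

Modulo-2 division of 1011001101011110 by 1011:
  pos 0: 1011 XOR 1011 = 0000
  pos 6: 1101 XOR 1011 = 0110
  pos 7: 1100 XOR 1011 = 0111
  pos 8: 1111 XOR 1011 = 0100
  pos 9: 1001 XOR 1011 = 0010
  pos 11: 1011 XOR 1011 = 0000
Remainder = 000 (zero — the frame passes the CRC check).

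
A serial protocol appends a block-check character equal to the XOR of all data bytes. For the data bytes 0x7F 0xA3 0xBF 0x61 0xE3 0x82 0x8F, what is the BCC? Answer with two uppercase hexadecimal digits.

XOR the bytes together:
  start with 0x7F
  0x7F ⊕ 0xA3 = 0xDC
  0xDC ⊕ 0xBF = 0x63
  0x63 ⊕ 0x61 = 0x02
  0x02 ⊕ 0xE3 = 0xE1
  0xE1 ⊕ 0x82 = 0x63
  0x63 ⊕ 0x8F = 0xEC

EC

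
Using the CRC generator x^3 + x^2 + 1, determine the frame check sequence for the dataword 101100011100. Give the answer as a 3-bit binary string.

001

Append 3 zeros: 101100011100000. Divide by 1101 (XOR where the leading bit is 1):
  pos 0: 1011 XOR 1101 = 0110
  pos 1: 1100 XOR 1101 = 0001
  pos 4: 1001 XOR 1101 = 0100
  pos 5: 1001 XOR 1101 = 0100
  pos 6: 1001 XOR 1101 = 0100
  pos 7: 1000 XOR 1101 = 0101
  pos 8: 1010 XOR 1101 = 0111
  pos 9: 1110 XOR 1101 = 0011
  pos 11: 1100 XOR 1101 = 0001
Remainder (last 3 bits) = 001. This is the CRC / FCS.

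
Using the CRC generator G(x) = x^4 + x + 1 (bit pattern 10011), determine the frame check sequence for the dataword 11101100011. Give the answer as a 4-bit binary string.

0011

Append 4 zeros: 111011000110000. Divide by 10011 (XOR where the leading bit is 1):
  pos 0: 11101 XOR 10011 = 01110
  pos 1: 11101 XOR 10011 = 01110
  pos 2: 11100 XOR 10011 = 01111
  pos 3: 11110 XOR 10011 = 01101
  pos 4: 11010 XOR 10011 = 01001
  pos 5: 10011 XOR 10011 = 00000
  pos 10: 10000 XOR 10011 = 00011
Remainder (last 4 bits) = 0011. This is the CRC / FCS.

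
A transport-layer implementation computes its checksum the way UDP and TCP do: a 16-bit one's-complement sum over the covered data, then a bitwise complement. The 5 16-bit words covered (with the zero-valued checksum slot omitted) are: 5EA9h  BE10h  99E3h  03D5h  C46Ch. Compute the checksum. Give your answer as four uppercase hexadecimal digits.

8120

One's-complement addition (fold any carry out of bit 15 back into bit 0):
  0x5EA9 + 0xBE10 = 0x11CB9 → wrap carry → 0x1CBA
  0x1CBA + 0x99E3 = 0x0B69D
  0xB69D + 0x03D5 = 0x0BA72
  0xBA72 + 0xC46C = 0x17EDE → wrap carry → 0x7EDF
One's-complement sum = 0x7EDF.
Checksum = ~0x7EDF & 0xFFFF = 0x8120.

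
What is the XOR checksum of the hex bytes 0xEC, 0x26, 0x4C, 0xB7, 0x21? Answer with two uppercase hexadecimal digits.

10

XOR the bytes together:
  start with 0xEC
  0xEC ⊕ 0x26 = 0xCA
  0xCA ⊕ 0x4C = 0x86
  0x86 ⊕ 0xB7 = 0x31
  0x31 ⊕ 0x21 = 0x10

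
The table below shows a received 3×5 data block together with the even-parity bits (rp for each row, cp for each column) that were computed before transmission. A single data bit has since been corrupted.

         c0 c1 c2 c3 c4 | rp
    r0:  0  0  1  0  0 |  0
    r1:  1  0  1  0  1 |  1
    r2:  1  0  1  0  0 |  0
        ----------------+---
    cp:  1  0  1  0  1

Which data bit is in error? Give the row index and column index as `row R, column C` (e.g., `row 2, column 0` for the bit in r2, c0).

row 0, column 0

Recompute each row's even parity and compare to rp:
  r0: data parity 1, sent rp 0 → mismatch
  r1: data parity 1, sent rp 1 → ok
  r2: data parity 0, sent rp 0 → ok
Recompute each column's even parity and compare to cp:
  c0: data parity 0, sent cp 1 → mismatch
  c1: data parity 0, sent cp 0 → ok
  c2: data parity 1, sent cp 1 → ok
  c3: data parity 0, sent cp 0 → ok
  c4: data parity 1, sent cp 1 → ok
Exactly one row (r0) and one column (c0) fail → the flipped bit is at their intersection.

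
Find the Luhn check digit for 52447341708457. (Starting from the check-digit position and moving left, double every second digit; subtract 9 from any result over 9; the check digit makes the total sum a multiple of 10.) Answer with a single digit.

7

Partial digits right→left: 7 5 4 8 0 7 1 4 3 7 4 4 2 5
Double every second digit counting from the check-digit position (so the 1st, 3rd, 5th, ... of the partial from the right).
  doubled (with −9 where >9): 5 8 0 2 6 8 4 → sum 33
  kept as-is: 5 8 7 4 7 4 5 → sum 40
Total = 33 + 40 = 73.
Check digit = (10 − (73 mod 10)) mod 10 = 7.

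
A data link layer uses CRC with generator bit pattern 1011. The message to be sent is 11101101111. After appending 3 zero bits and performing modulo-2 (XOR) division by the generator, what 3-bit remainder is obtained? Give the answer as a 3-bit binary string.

101

Append 3 zeros: 11101101111000. Divide by 1011 (XOR where the leading bit is 1):
  pos 0: 1110 XOR 1011 = 0101
  pos 1: 1011 XOR 1011 = 0000
  pos 5: 1011 XOR 1011 = 0000
  pos 9: 1100 XOR 1011 = 0111
  pos 10: 1110 XOR 1011 = 0101
Remainder (last 3 bits) = 101. This is the CRC / FCS.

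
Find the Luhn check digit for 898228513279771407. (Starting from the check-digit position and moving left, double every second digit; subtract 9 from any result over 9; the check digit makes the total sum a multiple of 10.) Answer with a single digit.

6

Partial digits right→left: 7 0 4 1 7 7 9 7 2 3 1 5 8 2 2 8 9 8
Double every second digit counting from the check-digit position (so the 1st, 3rd, 5th, ... of the partial from the right).
  doubled (with −9 where >9): 5 8 5 9 4 2 7 4 9 → sum 53
  kept as-is: 0 1 7 7 3 5 2 8 8 → sum 41
Total = 53 + 41 = 94.
Check digit = (10 − (94 mod 10)) mod 10 = 6.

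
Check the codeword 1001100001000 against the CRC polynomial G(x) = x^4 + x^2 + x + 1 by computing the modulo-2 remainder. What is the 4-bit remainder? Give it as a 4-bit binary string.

0000

Modulo-2 division of 1001100001000 by 10111:
  pos 0: 10011 XOR 10111 = 00100
  pos 2: 10000 XOR 10111 = 00111
  pos 4: 11100 XOR 10111 = 01011
  pos 5: 10111 XOR 10111 = 00000
Remainder = 0000 (zero — the frame passes the CRC check).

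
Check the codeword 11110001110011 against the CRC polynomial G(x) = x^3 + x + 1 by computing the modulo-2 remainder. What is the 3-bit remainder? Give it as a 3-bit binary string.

Modulo-2 division of 11110001110011 by 1011:
  pos 0: 1111 XOR 1011 = 0100
  pos 1: 1000 XOR 1011 = 0011
  pos 3: 1100 XOR 1011 = 0111
  pos 4: 1111 XOR 1011 = 0100
  pos 5: 1001 XOR 1011 = 0010
  pos 7: 1010 XOR 1011 = 0001
  pos 10: 1011 XOR 1011 = 0000
Remainder = 000 (zero — the frame passes the CRC check).

000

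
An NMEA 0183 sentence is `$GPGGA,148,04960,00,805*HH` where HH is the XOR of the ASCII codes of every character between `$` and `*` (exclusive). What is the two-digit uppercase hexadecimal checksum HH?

6D

XOR the ASCII codes of the payload characters:
  'G' = 0x47 → acc = 0x47
  'P' = 0x50 → acc = 0x17
  'G' = 0x47 → acc = 0x50
  'G' = 0x47 → acc = 0x17
  'A' = 0x41 → acc = 0x56
  ',' = 0x2C → acc = 0x7A
  '1' = 0x31 → acc = 0x4B
  '4' = 0x34 → acc = 0x7F
  '8' = 0x38 → acc = 0x47
  ',' = 0x2C → acc = 0x6B
  '0' = 0x30 → acc = 0x5B
  '4' = 0x34 → acc = 0x6F
  '9' = 0x39 → acc = 0x56
  '6' = 0x36 → acc = 0x60
  '0' = 0x30 → acc = 0x50
  ',' = 0x2C → acc = 0x7C
  '0' = 0x30 → acc = 0x4C
  '0' = 0x30 → acc = 0x7C
  ',' = 0x2C → acc = 0x50
  '8' = 0x38 → acc = 0x68
  '0' = 0x30 → acc = 0x58
  '5' = 0x35 → acc = 0x6D
Checksum = 0x6D.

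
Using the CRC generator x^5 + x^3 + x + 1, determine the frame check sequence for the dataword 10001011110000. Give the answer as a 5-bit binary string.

Append 5 zeros: 1000101111000000000. Divide by 101011 (XOR where the leading bit is 1):
  pos 0: 100010 XOR 101011 = 001001
  pos 2: 100111 XOR 101011 = 001100
  pos 4: 110011 XOR 101011 = 011000
  pos 5: 110000 XOR 101011 = 011011
  pos 6: 110110 XOR 101011 = 011101
  pos 7: 111010 XOR 101011 = 010001
  pos 8: 100010 XOR 101011 = 001001
  pos 10: 100100 XOR 101011 = 001111
  pos 12: 111100 XOR 101011 = 010111
  pos 13: 101110 XOR 101011 = 000101
Remainder (last 5 bits) = 00101. This is the CRC / FCS.

00101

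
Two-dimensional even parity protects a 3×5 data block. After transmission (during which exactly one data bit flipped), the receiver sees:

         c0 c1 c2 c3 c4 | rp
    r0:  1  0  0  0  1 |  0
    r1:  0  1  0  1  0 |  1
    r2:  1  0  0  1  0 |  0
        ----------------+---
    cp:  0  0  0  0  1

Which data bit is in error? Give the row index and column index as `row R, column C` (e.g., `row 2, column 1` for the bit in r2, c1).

Recompute each row's even parity and compare to rp:
  r0: data parity 0, sent rp 0 → ok
  r1: data parity 0, sent rp 1 → mismatch
  r2: data parity 0, sent rp 0 → ok
Recompute each column's even parity and compare to cp:
  c0: data parity 0, sent cp 0 → ok
  c1: data parity 1, sent cp 0 → mismatch
  c2: data parity 0, sent cp 0 → ok
  c3: data parity 0, sent cp 0 → ok
  c4: data parity 1, sent cp 1 → ok
Exactly one row (r1) and one column (c1) fail → the flipped bit is at their intersection.

row 1, column 1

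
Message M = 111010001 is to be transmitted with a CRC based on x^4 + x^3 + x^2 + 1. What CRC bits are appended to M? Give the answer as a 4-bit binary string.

1101

Append 4 zeros: 1110100010000. Divide by 11101 (XOR where the leading bit is 1):
  pos 0: 11101 XOR 11101 = 00000
  pos 8: 10000 XOR 11101 = 01101
Remainder (last 4 bits) = 1101. This is the CRC / FCS.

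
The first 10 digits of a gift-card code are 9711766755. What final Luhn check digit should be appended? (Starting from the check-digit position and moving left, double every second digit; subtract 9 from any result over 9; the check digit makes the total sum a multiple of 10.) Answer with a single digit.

6

Partial digits right→left: 5 5 7 6 6 7 1 1 7 9
Double every second digit counting from the check-digit position (so the 1st, 3rd, 5th, ... of the partial from the right).
  doubled (with −9 where >9): 1 5 3 2 5 → sum 16
  kept as-is: 5 6 7 1 9 → sum 28
Total = 16 + 28 = 44.
Check digit = (10 − (44 mod 10)) mod 10 = 6.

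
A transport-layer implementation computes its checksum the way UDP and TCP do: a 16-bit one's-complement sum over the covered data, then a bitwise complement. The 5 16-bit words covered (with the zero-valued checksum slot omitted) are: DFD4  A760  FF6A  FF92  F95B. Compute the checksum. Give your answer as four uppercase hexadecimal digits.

One's-complement addition (fold any carry out of bit 15 back into bit 0):
  0xDFD4 + 0xA760 = 0x18734 → wrap carry → 0x8735
  0x8735 + 0xFF6A = 0x1869F → wrap carry → 0x86A0
  0x86A0 + 0xFF92 = 0x18632 → wrap carry → 0x8633
  0x8633 + 0xF95B = 0x17F8E → wrap carry → 0x7F8F
One's-complement sum = 0x7F8F.
Checksum = ~0x7F8F & 0xFFFF = 0x8070.

8070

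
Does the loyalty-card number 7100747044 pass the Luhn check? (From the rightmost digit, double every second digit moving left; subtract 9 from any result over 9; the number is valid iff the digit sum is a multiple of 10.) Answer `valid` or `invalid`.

invalid

From the right, keep odd positions and double even positions (subtract 9 from any doubled value over 9):
  doubled (positions 2,4,...): 8 5 5 0 5 → sum 23
  kept (positions 1,3,...): 4 0 4 0 1 → sum 9
Total = 32.
32 mod 10 = 2, so the number is invalid.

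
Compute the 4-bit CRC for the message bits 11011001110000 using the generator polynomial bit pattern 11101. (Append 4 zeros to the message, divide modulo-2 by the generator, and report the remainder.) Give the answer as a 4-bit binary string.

Append 4 zeros: 110110011100000000. Divide by 11101 (XOR where the leading bit is 1):
  pos 0: 11011 XOR 11101 = 00110
  pos 2: 11000 XOR 11101 = 00101
  pos 4: 10111 XOR 11101 = 01010
  pos 5: 10101 XOR 11101 = 01000
  pos 6: 10000 XOR 11101 = 01101
  pos 7: 11010 XOR 11101 = 00111
  pos 9: 11100 XOR 11101 = 00001
  pos 13: 10000 XOR 11101 = 01101
Remainder (last 4 bits) = 1101. This is the CRC / FCS.

1101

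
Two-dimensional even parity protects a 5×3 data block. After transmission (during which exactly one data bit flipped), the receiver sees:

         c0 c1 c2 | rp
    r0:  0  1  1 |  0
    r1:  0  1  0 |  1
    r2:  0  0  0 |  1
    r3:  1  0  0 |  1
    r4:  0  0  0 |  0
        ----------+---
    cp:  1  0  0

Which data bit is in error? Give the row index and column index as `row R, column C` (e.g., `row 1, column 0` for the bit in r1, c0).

row 2, column 2

Recompute each row's even parity and compare to rp:
  r0: data parity 0, sent rp 0 → ok
  r1: data parity 1, sent rp 1 → ok
  r2: data parity 0, sent rp 1 → mismatch
  r3: data parity 1, sent rp 1 → ok
  r4: data parity 0, sent rp 0 → ok
Recompute each column's even parity and compare to cp:
  c0: data parity 1, sent cp 1 → ok
  c1: data parity 0, sent cp 0 → ok
  c2: data parity 1, sent cp 0 → mismatch
Exactly one row (r2) and one column (c2) fail → the flipped bit is at their intersection.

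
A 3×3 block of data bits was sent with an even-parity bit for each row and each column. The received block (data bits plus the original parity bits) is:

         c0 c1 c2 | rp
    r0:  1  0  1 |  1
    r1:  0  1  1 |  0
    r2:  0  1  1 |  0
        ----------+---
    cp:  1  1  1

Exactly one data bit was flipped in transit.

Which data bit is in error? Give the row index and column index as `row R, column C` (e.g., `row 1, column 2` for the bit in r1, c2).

Recompute each row's even parity and compare to rp:
  r0: data parity 0, sent rp 1 → mismatch
  r1: data parity 0, sent rp 0 → ok
  r2: data parity 0, sent rp 0 → ok
Recompute each column's even parity and compare to cp:
  c0: data parity 1, sent cp 1 → ok
  c1: data parity 0, sent cp 1 → mismatch
  c2: data parity 1, sent cp 1 → ok
Exactly one row (r0) and one column (c1) fail → the flipped bit is at their intersection.

row 0, column 1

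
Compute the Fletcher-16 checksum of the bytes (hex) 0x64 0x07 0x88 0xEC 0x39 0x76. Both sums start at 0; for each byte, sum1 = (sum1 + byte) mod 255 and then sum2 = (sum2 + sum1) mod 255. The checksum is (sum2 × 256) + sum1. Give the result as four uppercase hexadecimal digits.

4F90

Running sums (mod 255):
  after byte 0 (0x64): sum1=100, sum2=100
  after byte 1 (0x07): sum1=107, sum2=207
  after byte 2 (0x88): sum1=243, sum2=195
  after byte 3 (0xEC): sum1=224, sum2=164
  after byte 4 (0x39): sum1=26, sum2=190
  after byte 5 (0x76): sum1=144, sum2=79
Checksum = sum2·256 + sum1 = 79·256 + 144 = 20368 = 0x4F90.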